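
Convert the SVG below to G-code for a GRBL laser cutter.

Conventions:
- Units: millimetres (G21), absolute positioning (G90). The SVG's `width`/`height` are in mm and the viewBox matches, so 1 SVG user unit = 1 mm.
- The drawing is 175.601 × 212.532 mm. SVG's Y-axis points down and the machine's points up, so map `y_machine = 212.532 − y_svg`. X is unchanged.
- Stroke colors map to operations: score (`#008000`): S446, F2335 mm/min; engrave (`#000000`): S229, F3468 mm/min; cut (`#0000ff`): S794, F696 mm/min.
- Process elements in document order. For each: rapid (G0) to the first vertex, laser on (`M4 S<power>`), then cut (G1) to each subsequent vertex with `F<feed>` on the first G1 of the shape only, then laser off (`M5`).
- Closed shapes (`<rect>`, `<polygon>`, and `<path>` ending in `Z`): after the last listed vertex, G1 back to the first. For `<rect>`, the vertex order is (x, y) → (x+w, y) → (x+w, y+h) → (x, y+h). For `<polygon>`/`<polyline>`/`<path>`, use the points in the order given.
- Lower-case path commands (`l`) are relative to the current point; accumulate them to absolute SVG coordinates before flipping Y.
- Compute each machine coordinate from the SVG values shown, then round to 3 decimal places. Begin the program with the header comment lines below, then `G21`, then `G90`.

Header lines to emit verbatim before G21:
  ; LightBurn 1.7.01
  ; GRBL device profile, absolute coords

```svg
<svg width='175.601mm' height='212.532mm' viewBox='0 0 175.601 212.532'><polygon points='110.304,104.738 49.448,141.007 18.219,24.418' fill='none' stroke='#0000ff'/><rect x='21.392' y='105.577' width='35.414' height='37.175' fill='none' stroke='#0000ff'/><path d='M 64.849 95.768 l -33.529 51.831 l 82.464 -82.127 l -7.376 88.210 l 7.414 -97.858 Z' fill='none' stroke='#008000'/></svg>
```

; LightBurn 1.7.01
; GRBL device profile, absolute coords
G21
G90
G0 X110.304 Y107.794
M4 S794
G1 X49.448 Y71.525 F696
G1 X18.219 Y188.114
G1 X110.304 Y107.794
M5
G0 X21.392 Y106.955
M4 S794
G1 X56.806 Y106.955 F696
G1 X56.806 Y69.780
G1 X21.392 Y69.780
G1 X21.392 Y106.955
M5
G0 X64.849 Y116.764
M4 S446
G1 X31.320 Y64.933 F2335
G1 X113.784 Y147.060
G1 X106.408 Y58.850
G1 X113.822 Y156.708
G1 X64.849 Y116.764
M5

1 u = 1 mm; y_m = 212.532 − y.

[1] `<polygon>` closed polygon, #0000ff→cut S794 F696: (110.304,107.794) → (49.448,71.525) → (18.219,188.114) → (110.304,107.794) (closed)

[2] `<rect>` rectangle, #0000ff→cut S794 F696: (21.392,106.955) → (56.806,106.955) → (56.806,69.780) → (21.392,69.780) → (21.392,106.955) (closed)

[3] `<path>` closed polygon, #008000→score S446 F2335: (64.849,116.764) → (31.320,64.933) → (113.784,147.060) → (106.408,58.850) → (113.822,156.708) → (64.849,116.764) (closed)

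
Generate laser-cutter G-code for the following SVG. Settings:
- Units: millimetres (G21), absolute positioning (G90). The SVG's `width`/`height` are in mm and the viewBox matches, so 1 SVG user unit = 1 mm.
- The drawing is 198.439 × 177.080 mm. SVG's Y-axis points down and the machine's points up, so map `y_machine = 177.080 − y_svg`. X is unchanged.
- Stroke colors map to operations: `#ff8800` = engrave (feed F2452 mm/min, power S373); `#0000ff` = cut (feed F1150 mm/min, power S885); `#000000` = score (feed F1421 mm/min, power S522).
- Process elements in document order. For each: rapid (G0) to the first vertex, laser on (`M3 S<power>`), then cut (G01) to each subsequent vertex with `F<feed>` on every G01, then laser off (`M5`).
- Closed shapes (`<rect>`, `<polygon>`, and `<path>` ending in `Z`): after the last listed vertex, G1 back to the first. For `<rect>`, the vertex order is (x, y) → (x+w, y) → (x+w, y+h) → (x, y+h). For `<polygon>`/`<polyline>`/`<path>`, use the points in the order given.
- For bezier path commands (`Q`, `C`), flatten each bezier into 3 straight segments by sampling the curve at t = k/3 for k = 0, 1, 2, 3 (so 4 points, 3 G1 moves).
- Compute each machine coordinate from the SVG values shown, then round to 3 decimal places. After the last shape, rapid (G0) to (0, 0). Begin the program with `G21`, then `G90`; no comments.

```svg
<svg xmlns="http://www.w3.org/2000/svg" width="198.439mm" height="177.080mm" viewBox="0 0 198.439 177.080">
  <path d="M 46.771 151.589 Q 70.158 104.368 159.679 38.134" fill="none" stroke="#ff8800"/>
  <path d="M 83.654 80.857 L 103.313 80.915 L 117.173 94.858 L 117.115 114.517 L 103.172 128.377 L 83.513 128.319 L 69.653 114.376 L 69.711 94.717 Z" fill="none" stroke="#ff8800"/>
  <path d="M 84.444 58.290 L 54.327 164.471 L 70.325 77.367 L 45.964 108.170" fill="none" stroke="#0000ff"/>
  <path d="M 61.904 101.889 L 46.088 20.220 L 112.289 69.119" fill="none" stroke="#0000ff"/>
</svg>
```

G21
G90
G0 X46.771 Y25.491
M3 S373
G01 X69.711 Y59.084 F2452
G01 X107.347 Y96.903 F2452
G01 X159.679 Y138.946 F2452
M5
G0 X83.654 Y96.223
M3 S373
G01 X103.313 Y96.165 F2452
G01 X117.173 Y82.222 F2452
G01 X117.115 Y62.563 F2452
G01 X103.172 Y48.703 F2452
G01 X83.513 Y48.761 F2452
G01 X69.653 Y62.704 F2452
G01 X69.711 Y82.363 F2452
G01 X83.654 Y96.223 F2452
M5
G0 X84.444 Y118.790
M3 S885
G01 X54.327 Y12.609 F1150
G01 X70.325 Y99.713 F1150
G01 X45.964 Y68.910 F1150
M5
G0 X61.904 Y75.191
M3 S885
G01 X46.088 Y156.860 F1150
G01 X112.289 Y107.961 F1150
M5
G0 X0.000 Y0.000

viewBox `0 0 198.439 177.080` with mm width/height → 1 unit = 1 mm. Flip: y_m = 177.080 − y_svg.

**Shape 1** — `<path>` quadratic bezier, stroke `#ff8800` → engrave (S373, F2452). Control points (SVG): P0=(46.771,151.589), P1=(70.158,104.368), P2=(159.679,38.134); sampled at t=k/3. Machine vertices: (46.771,25.491) → (69.711,59.084) → (107.347,96.903) → (159.679,138.946). Open path.

**Shape 2** — `<path>` regular polygon, stroke `#ff8800` → engrave (S373, F2452). Machine vertices: (83.654,96.223) → (103.313,96.165) → (117.173,82.222) → (117.115,62.563) → (103.172,48.703) → (83.513,48.761) → (69.653,62.704) → (69.711,82.363) → (83.654,96.223). Closed: final G1 returns to the first vertex.

**Shape 3** — `<path>` open polyline, stroke `#0000ff` → cut (S885, F1150). Machine vertices: (84.444,118.790) → (54.327,12.609) → (70.325,99.713) → (45.964,68.910). Open path.

**Shape 4** — `<path>` open polyline, stroke `#0000ff` → cut (S885, F1150). Machine vertices: (61.904,75.191) → (46.088,156.860) → (112.289,107.961). Open path.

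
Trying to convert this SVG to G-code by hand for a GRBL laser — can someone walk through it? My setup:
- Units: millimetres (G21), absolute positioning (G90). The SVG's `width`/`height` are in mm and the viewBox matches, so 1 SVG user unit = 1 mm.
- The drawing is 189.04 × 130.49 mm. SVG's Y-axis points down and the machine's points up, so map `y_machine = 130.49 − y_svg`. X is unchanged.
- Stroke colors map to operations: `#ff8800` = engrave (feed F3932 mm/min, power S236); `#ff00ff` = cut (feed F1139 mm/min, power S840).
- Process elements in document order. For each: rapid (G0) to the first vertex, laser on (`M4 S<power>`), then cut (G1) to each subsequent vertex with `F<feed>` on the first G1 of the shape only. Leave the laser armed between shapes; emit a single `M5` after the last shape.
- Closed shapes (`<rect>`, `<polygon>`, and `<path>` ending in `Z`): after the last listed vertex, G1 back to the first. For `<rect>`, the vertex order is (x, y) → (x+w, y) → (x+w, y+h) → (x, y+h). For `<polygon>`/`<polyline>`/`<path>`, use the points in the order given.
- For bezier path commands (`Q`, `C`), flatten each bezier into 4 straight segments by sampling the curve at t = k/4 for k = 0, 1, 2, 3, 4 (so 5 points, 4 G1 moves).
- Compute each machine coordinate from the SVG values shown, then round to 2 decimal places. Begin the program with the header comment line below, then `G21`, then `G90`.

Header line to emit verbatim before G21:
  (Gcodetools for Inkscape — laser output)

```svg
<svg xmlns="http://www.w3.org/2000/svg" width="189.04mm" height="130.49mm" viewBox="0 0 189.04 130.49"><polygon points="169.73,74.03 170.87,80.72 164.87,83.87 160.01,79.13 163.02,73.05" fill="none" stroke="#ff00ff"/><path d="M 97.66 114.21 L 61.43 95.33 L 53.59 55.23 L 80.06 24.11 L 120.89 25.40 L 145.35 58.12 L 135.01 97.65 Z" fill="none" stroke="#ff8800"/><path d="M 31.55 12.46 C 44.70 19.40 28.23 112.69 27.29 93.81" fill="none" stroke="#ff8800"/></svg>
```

(Gcodetools for Inkscape — laser output)
G21
G90
G0 X169.73 Y56.46
M4 S840
G1 X170.87 Y49.77 F1139
G1 X164.87 Y46.62
G1 X160.01 Y51.36
G1 X163.02 Y57.44
G1 X169.73 Y56.46
G0 X97.66 Y16.28
M4 S236
G1 X61.43 Y35.16 F3932
G1 X53.59 Y75.26
G1 X80.06 Y106.38
G1 X120.89 Y105.09
G1 X145.35 Y72.37
G1 X135.01 Y32.84
G1 X97.66 Y16.28
G0 X31.55 Y118.03
M4 S236
G1 X36.56 Y99.74 F3932
G1 X34.70 Y67.67
G1 X30.20 Y40.45
G1 X27.29 Y36.68
M5

Since the viewBox matches the mm dimensions, user units are millimetres directly. The only transform is the Y-flip y_m = 130.49 − y_svg.

Shape 1 is a regular polygon drawn with `<polygon>`. Its stroke #ff00ff means cut at S840, F1139. After flipping Y the toolpath is (169.73,56.46) → (170.87,49.77) → (164.87,46.62) → (160.01,51.36) → (163.02,57.44) → (169.73,56.46), returning to the start.

Shape 2 is a regular polygon drawn with `<path>`. Its stroke #ff8800 means engrave at S236, F3932. After flipping Y the toolpath is (97.66,16.28) → (61.43,35.16) → (53.59,75.26) → (80.06,106.38) → (120.89,105.09) → (145.35,72.37) → (135.01,32.84) → (97.66,16.28), returning to the start.

Shape 3 is a cubic bezier drawn with `<path>`. Its stroke #ff8800 means engrave at S236, F3932. After flipping Y the toolpath is (31.55,118.03) → (36.56,99.74) → (34.70,67.67) → (30.20,40.45) → (27.29,36.68).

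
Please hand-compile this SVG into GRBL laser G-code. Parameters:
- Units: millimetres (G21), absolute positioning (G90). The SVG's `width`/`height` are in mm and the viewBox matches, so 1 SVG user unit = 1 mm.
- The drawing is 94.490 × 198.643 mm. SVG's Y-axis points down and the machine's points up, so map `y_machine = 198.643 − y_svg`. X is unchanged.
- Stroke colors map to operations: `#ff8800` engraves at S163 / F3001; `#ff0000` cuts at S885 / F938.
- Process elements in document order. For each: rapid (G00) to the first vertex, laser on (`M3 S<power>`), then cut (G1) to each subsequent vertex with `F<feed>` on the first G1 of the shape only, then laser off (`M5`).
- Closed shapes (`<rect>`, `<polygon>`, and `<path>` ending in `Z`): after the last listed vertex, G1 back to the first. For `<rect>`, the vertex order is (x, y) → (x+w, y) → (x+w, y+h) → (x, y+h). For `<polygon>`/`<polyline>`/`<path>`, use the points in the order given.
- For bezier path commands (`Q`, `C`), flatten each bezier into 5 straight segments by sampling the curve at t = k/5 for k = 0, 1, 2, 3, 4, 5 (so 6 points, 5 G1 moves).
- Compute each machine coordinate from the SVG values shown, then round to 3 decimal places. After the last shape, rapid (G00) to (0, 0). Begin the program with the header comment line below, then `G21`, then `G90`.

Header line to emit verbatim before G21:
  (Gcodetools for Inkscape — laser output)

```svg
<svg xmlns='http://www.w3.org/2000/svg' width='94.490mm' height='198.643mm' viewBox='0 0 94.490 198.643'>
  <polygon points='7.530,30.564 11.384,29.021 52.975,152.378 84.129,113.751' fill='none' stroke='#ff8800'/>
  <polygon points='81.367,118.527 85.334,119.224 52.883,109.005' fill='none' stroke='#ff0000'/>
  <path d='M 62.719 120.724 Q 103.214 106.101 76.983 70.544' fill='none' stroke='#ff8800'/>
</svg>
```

1 u = 1 mm; y_m = 198.643 − y.

[1] `<polygon>` closed polygon, #ff8800→engrave S163 F3001: (7.530,168.079) → (11.384,169.622) → (52.975,46.265) → (84.129,84.892) → (7.530,168.079) (closed)

[2] `<polygon>` closed polygon, #ff0000→cut S885 F938: (81.367,80.116) → (85.334,79.419) → (52.883,89.638) → (81.367,80.116) (closed)

[3] `<path>` quadratic bezier, #ff8800→engrave S163 F3001: (62.719,77.919) → (76.248,84.606) → (84.439,92.967) → (87.292,103.003) → (84.806,114.714) → (76.983,128.099)

(Gcodetools for Inkscape — laser output)
G21
G90
G00 X7.530 Y168.079
M3 S163
G1 X11.384 Y169.622 F3001
G1 X52.975 Y46.265
G1 X84.129 Y84.892
G1 X7.530 Y168.079
M5
G00 X81.367 Y80.116
M3 S885
G1 X85.334 Y79.419 F938
G1 X52.883 Y89.638
G1 X81.367 Y80.116
M5
G00 X62.719 Y77.919
M3 S163
G1 X76.248 Y84.606 F3001
G1 X84.439 Y92.967
G1 X87.292 Y103.003
G1 X84.806 Y114.714
G1 X76.983 Y128.099
M5
G00 X0.000 Y0.000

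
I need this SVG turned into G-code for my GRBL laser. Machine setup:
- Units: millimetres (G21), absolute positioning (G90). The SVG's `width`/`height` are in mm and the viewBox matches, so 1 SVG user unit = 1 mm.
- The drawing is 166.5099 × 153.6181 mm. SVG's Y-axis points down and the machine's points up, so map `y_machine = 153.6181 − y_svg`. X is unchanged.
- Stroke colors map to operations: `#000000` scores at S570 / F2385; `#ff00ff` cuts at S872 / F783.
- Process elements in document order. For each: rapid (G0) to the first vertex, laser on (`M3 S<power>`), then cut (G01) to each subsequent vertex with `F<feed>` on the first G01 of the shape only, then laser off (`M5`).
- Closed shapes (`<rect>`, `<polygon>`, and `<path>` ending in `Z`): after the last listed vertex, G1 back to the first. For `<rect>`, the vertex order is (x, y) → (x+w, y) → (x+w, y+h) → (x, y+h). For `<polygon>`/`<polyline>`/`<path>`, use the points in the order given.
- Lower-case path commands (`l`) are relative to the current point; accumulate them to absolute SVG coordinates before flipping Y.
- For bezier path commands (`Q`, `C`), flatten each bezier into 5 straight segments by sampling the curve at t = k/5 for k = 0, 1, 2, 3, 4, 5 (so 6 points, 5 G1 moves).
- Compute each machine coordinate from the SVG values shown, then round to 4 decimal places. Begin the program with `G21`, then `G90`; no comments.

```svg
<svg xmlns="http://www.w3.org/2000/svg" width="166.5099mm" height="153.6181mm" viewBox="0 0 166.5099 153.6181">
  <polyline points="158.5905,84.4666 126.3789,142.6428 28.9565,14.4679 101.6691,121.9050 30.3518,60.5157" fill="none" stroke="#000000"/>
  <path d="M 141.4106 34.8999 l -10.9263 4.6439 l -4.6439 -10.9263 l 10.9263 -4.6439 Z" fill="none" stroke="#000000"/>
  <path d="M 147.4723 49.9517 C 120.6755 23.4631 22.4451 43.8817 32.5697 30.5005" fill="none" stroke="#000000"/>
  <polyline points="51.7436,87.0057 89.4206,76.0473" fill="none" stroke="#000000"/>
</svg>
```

G21
G90
G0 X158.5905 Y69.1515
M3 S570
G01 X126.3789 Y10.9753 F2385
G01 X28.9565 Y139.1502
G01 X101.6691 Y31.7131
G01 X30.3518 Y93.1024
M5
G0 X141.4106 Y118.7182
M3 S570
G01 X130.4843 Y114.0743 F2385
G01 X125.8404 Y125.0006
G01 X136.7667 Y129.6445
G01 X141.4106 Y118.7182
M5
G0 X147.4723 Y103.6664
M3 S570
G01 X124.2605 Y114.5764 F2385
G01 X92.5345 Y118.1025
G01 X60.9241 Y118.1188
G01 X38.0592 Y118.4992
G01 X32.5697 Y123.1176
M5
G0 X51.7436 Y66.6124
M3 S570
G01 X89.4206 Y77.5708 F2385
M5

1 u = 1 mm; y_m = 153.6181 − y.

[1] `<polyline>` open polyline, #000000→score S570 F2385: (158.5905,69.1515) → (126.3789,10.9753) → (28.9565,139.1502) → (101.6691,31.7131) → (30.3518,93.1024)

[2] `<path>` regular polygon, #000000→score S570 F2385: (141.4106,118.7182) → (130.4843,114.0743) → (125.8404,125.0006) → (136.7667,129.6445) → (141.4106,118.7182) (closed)

[3] `<path>` cubic bezier, #000000→score S570 F2385: (147.4723,103.6664) → (124.2605,114.5764) → (92.5345,118.1025) → (60.9241,118.1188) → (38.0592,118.4992) → (32.5697,123.1176)

[4] `<polyline>` line segment, #000000→score S570 F2385: (51.7436,66.6124) → (89.4206,77.5708)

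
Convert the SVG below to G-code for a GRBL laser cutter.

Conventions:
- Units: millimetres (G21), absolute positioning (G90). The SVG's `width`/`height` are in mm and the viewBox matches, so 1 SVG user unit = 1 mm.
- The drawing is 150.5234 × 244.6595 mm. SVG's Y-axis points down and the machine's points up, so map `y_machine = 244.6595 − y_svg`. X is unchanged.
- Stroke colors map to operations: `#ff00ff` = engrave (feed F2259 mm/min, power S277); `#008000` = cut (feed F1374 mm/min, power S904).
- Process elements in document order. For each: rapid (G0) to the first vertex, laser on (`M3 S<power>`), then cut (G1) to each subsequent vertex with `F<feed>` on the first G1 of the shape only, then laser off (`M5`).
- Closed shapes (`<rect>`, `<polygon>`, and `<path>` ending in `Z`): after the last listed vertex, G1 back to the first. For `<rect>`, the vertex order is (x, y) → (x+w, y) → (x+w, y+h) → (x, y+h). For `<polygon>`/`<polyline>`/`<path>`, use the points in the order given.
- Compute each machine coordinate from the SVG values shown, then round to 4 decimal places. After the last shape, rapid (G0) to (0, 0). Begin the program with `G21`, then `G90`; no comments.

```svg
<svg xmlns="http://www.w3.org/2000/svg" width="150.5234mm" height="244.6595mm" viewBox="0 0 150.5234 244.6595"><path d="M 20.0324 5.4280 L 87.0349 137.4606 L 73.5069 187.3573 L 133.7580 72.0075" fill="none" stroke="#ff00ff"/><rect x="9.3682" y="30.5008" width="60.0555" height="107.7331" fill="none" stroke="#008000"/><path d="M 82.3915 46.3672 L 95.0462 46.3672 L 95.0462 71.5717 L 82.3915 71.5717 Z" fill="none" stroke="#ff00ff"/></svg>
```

G21
G90
G0 X20.0324 Y239.2315
M3 S277
G1 X87.0349 Y107.1989 F2259
G1 X73.5069 Y57.3022
G1 X133.7580 Y172.6520
M5
G0 X9.3682 Y214.1587
M3 S904
G1 X69.4237 Y214.1587 F1374
G1 X69.4237 Y106.4256
G1 X9.3682 Y106.4256
G1 X9.3682 Y214.1587
M5
G0 X82.3915 Y198.2923
M3 S277
G1 X95.0462 Y198.2923 F2259
G1 X95.0462 Y173.0878
G1 X82.3915 Y173.0878
G1 X82.3915 Y198.2923
M5
G0 X0.0000 Y0.0000

Since the viewBox matches the mm dimensions, user units are millimetres directly. The only transform is the Y-flip y_m = 244.6595 − y_svg.

Shape 1 is a open polyline drawn with `<path>`. Its stroke #ff00ff means engrave at S277, F2259. After flipping Y the toolpath is (20.0324,239.2315) → (87.0349,107.1989) → (73.5069,57.3022) → (133.7580,172.6520).

Shape 2 is a rectangle drawn with `<rect>`. Its stroke #008000 means cut at S904, F1374. After flipping Y the toolpath is (9.3682,214.1587) → (69.4237,214.1587) → (69.4237,106.4256) → (9.3682,106.4256) → (9.3682,214.1587), returning to the start.

Shape 3 is a rectangle drawn with `<path>`. Its stroke #ff00ff means engrave at S277, F2259. After flipping Y the toolpath is (82.3915,198.2923) → (95.0462,198.2923) → (95.0462,173.0878) → (82.3915,173.0878) → (82.3915,198.2923), returning to the start.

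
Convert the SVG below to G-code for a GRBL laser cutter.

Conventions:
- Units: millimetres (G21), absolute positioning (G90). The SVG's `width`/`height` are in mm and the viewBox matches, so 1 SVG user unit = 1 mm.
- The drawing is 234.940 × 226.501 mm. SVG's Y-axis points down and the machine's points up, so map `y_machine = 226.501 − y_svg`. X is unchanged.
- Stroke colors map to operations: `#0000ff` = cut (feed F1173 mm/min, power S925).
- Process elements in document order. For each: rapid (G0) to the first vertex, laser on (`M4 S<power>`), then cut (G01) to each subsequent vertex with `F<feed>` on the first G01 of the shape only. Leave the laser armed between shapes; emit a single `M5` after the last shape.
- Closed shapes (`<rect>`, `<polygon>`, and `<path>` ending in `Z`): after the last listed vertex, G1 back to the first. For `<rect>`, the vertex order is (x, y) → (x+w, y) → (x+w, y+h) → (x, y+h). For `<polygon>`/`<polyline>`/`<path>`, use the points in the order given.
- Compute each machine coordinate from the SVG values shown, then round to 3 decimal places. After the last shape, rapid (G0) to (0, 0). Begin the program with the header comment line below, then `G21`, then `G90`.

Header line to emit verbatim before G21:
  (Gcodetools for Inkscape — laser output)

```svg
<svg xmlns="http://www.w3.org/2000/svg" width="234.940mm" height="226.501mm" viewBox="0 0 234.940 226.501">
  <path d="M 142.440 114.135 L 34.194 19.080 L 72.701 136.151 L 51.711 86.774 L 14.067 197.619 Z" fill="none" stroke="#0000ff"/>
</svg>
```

(Gcodetools for Inkscape — laser output)
G21
G90
G0 X142.440 Y112.366
M4 S925
G01 X34.194 Y207.421 F1173
G01 X72.701 Y90.350
G01 X51.711 Y139.727
G01 X14.067 Y28.882
G01 X142.440 Y112.366
M5
G0 X0.000 Y0.000

1 u = 1 mm; y_m = 226.501 − y.

[1] `<path>` closed polygon, #0000ff→cut S925 F1173: (142.440,112.366) → (34.194,207.421) → (72.701,90.350) → (51.711,139.727) → (14.067,28.882) → (142.440,112.366) (closed)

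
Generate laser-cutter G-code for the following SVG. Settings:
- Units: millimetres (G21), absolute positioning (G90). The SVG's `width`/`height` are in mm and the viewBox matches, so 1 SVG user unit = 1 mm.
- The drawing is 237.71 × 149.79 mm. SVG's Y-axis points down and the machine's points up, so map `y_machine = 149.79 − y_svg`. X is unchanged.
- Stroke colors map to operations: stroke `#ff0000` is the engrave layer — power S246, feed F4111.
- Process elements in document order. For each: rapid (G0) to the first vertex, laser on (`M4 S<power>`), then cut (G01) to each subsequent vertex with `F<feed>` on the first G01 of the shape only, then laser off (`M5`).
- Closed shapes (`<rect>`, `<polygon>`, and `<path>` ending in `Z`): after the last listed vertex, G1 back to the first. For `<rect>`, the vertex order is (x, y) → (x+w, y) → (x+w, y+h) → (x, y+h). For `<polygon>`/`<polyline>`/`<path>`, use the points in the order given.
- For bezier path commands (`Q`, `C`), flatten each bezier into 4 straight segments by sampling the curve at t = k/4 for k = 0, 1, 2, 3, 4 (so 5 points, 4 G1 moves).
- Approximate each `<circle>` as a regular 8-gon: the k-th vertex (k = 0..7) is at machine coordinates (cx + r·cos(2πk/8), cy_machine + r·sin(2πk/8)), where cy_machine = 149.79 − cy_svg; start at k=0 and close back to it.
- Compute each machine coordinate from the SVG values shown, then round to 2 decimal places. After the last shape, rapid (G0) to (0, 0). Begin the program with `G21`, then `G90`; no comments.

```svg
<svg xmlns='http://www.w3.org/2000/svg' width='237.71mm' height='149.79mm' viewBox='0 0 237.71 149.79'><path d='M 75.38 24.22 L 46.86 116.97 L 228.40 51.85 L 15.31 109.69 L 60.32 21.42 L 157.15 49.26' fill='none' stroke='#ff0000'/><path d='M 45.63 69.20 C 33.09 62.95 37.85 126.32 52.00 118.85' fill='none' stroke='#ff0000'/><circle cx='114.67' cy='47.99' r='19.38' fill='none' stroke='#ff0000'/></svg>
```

viewBox `0 0 237.71 149.79` with mm width/height → 1 unit = 1 mm. Flip: y_m = 149.79 − y_svg.

**Shape 1** — `<path>` open polyline, stroke `#ff0000` → engrave (S246, F4111). Machine vertices: (75.38,125.57) → (46.86,32.82) → (228.40,97.94) → (15.31,40.10) → (60.32,128.37) → (157.15,100.53). Open path.

**Shape 2** — `<path>` cubic bezier, stroke `#ff0000` → engrave (S246, F4111). Control points (SVG): P0=(45.63,69.20), P1=(33.09,62.95), P2=(37.85,126.32), P3=(52.00,118.85); sampled at t=k/4. Machine vertices: (45.63,80.59) → (39.35,74.42) → (38.81,55.31) → (43.27,36.43) → (52.00,30.94). Open path.

**Shape 3** — `<circle>` circle, stroke `#ff0000` → engrave (S246, F4111). Machine vertices: (134.05,101.80) → (128.37,115.50) → (114.67,121.18) → (100.97,115.50) → (95.29,101.80) → (100.97,88.10) → (114.67,82.42) → (128.37,88.10) → (134.05,101.80). Closed: final G1 returns to the first vertex.

G21
G90
G0 X75.38 Y125.57
M4 S246
G01 X46.86 Y32.82 F4111
G01 X228.40 Y97.94
G01 X15.31 Y40.10
G01 X60.32 Y128.37
G01 X157.15 Y100.53
M5
G0 X45.63 Y80.59
M4 S246
G01 X39.35 Y74.42 F4111
G01 X38.81 Y55.31
G01 X43.27 Y36.43
G01 X52.00 Y30.94
M5
G0 X134.05 Y101.80
M4 S246
G01 X128.37 Y115.50 F4111
G01 X114.67 Y121.18
G01 X100.97 Y115.50
G01 X95.29 Y101.80
G01 X100.97 Y88.10
G01 X114.67 Y82.42
G01 X128.37 Y88.10
G01 X134.05 Y101.80
M5
G0 X0.00 Y0.00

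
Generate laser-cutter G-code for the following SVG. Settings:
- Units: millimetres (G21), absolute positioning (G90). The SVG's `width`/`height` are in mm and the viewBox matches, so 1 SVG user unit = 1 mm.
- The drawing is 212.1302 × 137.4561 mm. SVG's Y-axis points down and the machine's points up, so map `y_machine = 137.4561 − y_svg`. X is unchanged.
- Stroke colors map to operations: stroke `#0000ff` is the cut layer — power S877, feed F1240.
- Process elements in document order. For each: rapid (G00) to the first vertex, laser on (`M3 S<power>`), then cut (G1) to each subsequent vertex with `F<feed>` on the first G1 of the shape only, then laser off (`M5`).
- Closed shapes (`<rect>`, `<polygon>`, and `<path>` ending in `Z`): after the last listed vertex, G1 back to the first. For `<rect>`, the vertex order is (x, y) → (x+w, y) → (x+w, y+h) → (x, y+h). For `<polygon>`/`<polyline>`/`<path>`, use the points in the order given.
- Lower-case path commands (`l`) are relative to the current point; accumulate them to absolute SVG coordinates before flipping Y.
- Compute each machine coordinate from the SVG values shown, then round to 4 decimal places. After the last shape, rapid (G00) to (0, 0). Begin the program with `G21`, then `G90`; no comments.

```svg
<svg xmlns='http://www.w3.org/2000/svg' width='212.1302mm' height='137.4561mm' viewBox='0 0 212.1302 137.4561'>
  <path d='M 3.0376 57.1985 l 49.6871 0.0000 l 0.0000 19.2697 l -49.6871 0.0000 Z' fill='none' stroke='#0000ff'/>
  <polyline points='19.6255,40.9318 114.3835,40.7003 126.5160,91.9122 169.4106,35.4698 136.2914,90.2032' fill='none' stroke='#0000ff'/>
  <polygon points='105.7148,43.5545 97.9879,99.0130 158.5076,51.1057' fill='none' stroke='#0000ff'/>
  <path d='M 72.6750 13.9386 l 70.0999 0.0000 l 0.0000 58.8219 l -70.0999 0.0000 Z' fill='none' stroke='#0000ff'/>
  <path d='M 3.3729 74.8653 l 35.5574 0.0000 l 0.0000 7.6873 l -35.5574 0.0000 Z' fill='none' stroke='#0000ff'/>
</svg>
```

viewBox `0 0 212.1302 137.4561` with mm width/height → 1 unit = 1 mm. Flip: y_m = 137.4561 − y_svg.

**Shape 1** — `<path>` rectangle, stroke `#0000ff` → cut (S877, F1240). Machine vertices: (3.0376,80.2576) → (52.7247,80.2576) → (52.7247,60.9879) → (3.0376,60.9879) → (3.0376,80.2576). Closed: final G1 returns to the first vertex.

**Shape 2** — `<polyline>` open polyline, stroke `#0000ff` → cut (S877, F1240). Machine vertices: (19.6255,96.5243) → (114.3835,96.7558) → (126.5160,45.5439) → (169.4106,101.9863) → (136.2914,47.2529). Open path.

**Shape 3** — `<polygon>` closed polygon, stroke `#0000ff` → cut (S877, F1240). Machine vertices: (105.7148,93.9016) → (97.9879,38.4431) → (158.5076,86.3504) → (105.7148,93.9016). Closed: final G1 returns to the first vertex.

**Shape 4** — `<path>` rectangle, stroke `#0000ff` → cut (S877, F1240). Machine vertices: (72.6750,123.5175) → (142.7749,123.5175) → (142.7749,64.6956) → (72.6750,64.6956) → (72.6750,123.5175). Closed: final G1 returns to the first vertex.

**Shape 5** — `<path>` rectangle, stroke `#0000ff` → cut (S877, F1240). Machine vertices: (3.3729,62.5908) → (38.9303,62.5908) → (38.9303,54.9035) → (3.3729,54.9035) → (3.3729,62.5908). Closed: final G1 returns to the first vertex.

G21
G90
G00 X3.0376 Y80.2576
M3 S877
G1 X52.7247 Y80.2576 F1240
G1 X52.7247 Y60.9879
G1 X3.0376 Y60.9879
G1 X3.0376 Y80.2576
M5
G00 X19.6255 Y96.5243
M3 S877
G1 X114.3835 Y96.7558 F1240
G1 X126.5160 Y45.5439
G1 X169.4106 Y101.9863
G1 X136.2914 Y47.2529
M5
G00 X105.7148 Y93.9016
M3 S877
G1 X97.9879 Y38.4431 F1240
G1 X158.5076 Y86.3504
G1 X105.7148 Y93.9016
M5
G00 X72.6750 Y123.5175
M3 S877
G1 X142.7749 Y123.5175 F1240
G1 X142.7749 Y64.6956
G1 X72.6750 Y64.6956
G1 X72.6750 Y123.5175
M5
G00 X3.3729 Y62.5908
M3 S877
G1 X38.9303 Y62.5908 F1240
G1 X38.9303 Y54.9035
G1 X3.3729 Y54.9035
G1 X3.3729 Y62.5908
M5
G00 X0.0000 Y0.0000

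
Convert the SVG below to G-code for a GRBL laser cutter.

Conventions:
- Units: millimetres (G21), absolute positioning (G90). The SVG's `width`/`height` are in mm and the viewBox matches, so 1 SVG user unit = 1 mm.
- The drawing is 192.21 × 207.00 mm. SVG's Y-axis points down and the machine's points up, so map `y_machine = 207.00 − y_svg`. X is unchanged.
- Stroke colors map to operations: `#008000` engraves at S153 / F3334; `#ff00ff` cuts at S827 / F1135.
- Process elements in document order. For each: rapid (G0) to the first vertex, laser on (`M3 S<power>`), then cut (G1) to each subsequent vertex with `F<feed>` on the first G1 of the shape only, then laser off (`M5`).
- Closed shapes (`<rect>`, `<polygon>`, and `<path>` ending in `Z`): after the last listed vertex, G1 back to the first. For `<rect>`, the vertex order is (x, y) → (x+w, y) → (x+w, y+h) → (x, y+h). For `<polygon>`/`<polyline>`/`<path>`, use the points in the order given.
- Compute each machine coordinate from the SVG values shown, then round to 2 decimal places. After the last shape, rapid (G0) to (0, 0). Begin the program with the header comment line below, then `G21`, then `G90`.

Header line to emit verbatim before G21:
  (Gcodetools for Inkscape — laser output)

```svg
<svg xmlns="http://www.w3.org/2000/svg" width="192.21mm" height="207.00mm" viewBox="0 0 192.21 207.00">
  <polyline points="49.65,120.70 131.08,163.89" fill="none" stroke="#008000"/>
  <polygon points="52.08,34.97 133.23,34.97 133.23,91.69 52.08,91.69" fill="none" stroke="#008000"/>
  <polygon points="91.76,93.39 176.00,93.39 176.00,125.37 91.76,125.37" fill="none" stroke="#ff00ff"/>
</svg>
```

1 u = 1 mm; y_m = 207.00 − y.

[1] `<polyline>` line segment, #008000→engrave S153 F3334: (49.65,86.30) → (131.08,43.11)

[2] `<polygon>` rectangle, #008000→engrave S153 F3334: (52.08,172.03) → (133.23,172.03) → (133.23,115.31) → (52.08,115.31) → (52.08,172.03) (closed)

[3] `<polygon>` rectangle, #ff00ff→cut S827 F1135: (91.76,113.61) → (176.00,113.61) → (176.00,81.63) → (91.76,81.63) → (91.76,113.61) (closed)

(Gcodetools for Inkscape — laser output)
G21
G90
G0 X49.65 Y86.30
M3 S153
G1 X131.08 Y43.11 F3334
M5
G0 X52.08 Y172.03
M3 S153
G1 X133.23 Y172.03 F3334
G1 X133.23 Y115.31
G1 X52.08 Y115.31
G1 X52.08 Y172.03
M5
G0 X91.76 Y113.61
M3 S827
G1 X176.00 Y113.61 F1135
G1 X176.00 Y81.63
G1 X91.76 Y81.63
G1 X91.76 Y113.61
M5
G0 X0.00 Y0.00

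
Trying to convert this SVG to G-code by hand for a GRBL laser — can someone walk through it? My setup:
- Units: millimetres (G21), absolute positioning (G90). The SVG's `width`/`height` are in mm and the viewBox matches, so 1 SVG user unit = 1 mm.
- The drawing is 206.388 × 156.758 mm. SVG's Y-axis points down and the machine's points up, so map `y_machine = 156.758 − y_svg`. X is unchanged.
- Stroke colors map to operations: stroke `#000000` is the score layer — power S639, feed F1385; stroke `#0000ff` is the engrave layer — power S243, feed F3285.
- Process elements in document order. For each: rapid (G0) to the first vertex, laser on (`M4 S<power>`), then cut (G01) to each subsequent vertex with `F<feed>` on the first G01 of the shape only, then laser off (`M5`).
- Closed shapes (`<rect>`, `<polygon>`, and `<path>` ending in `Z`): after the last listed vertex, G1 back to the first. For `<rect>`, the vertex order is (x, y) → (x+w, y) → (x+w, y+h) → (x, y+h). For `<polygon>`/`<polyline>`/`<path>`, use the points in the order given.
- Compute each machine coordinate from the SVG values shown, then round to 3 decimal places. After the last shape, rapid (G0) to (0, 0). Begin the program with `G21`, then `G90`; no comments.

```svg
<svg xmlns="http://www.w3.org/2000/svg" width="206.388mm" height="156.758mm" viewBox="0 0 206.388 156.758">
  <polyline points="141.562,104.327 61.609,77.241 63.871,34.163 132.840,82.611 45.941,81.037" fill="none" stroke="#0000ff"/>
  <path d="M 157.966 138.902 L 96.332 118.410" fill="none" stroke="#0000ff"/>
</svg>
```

viewBox `0 0 206.388 156.758` with mm width/height → 1 unit = 1 mm. Flip: y_m = 156.758 − y_svg.

**Shape 1** — `<polyline>` open polyline, stroke `#0000ff` → engrave (S243, F3285). Machine vertices: (141.562,52.431) → (61.609,79.517) → (63.871,122.595) → (132.840,74.147) → (45.941,75.721). Open path.

**Shape 2** — `<path>` line segment, stroke `#0000ff` → engrave (S243, F3285). Machine vertices: (157.966,17.856) → (96.332,38.348). Open path.

G21
G90
G0 X141.562 Y52.431
M4 S243
G01 X61.609 Y79.517 F3285
G01 X63.871 Y122.595
G01 X132.840 Y74.147
G01 X45.941 Y75.721
M5
G0 X157.966 Y17.856
M4 S243
G01 X96.332 Y38.348 F3285
M5
G0 X0.000 Y0.000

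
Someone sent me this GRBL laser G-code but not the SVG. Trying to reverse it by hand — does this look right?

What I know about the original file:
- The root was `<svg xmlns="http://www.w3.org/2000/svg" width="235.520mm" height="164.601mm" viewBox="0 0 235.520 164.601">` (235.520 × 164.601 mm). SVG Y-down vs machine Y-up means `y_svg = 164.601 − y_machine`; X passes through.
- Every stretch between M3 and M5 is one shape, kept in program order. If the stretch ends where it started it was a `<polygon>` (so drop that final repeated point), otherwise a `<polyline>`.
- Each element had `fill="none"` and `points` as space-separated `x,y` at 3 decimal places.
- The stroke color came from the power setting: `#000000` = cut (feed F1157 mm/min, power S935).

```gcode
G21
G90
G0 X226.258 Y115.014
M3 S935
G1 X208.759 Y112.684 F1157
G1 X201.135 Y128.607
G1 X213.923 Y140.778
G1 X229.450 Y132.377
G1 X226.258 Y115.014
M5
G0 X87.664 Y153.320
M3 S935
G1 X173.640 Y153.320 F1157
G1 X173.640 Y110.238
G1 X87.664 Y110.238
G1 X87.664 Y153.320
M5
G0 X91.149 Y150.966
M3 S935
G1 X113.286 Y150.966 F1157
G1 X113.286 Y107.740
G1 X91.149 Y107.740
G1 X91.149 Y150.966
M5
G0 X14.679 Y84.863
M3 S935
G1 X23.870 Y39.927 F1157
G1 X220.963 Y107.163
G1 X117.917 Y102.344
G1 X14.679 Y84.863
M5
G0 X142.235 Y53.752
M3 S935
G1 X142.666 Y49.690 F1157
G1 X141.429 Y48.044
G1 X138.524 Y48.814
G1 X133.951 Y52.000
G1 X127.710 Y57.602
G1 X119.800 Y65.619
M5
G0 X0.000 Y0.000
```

y_svg = 164.601 − y_m. Every run uses S935, so all elements get stroke `#000000` (cut).

[1] closed run; points: 226.258,49.587 208.759,51.917 201.135,35.994 213.923,23.823 229.450,32.224

[2] closed run; points: 87.664,11.281 173.640,11.281 173.640,54.363 87.664,54.363

[3] closed run; points: 91.149,13.635 113.286,13.635 113.286,56.861 91.149,56.861

[4] closed run; points: 14.679,79.738 23.870,124.674 220.963,57.438 117.917,62.257

[5] open run; points: 142.235,110.849 142.666,114.911 141.429,116.557 138.524,115.787 133.951,112.601 127.710,106.999 119.800,98.982

<svg xmlns="http://www.w3.org/2000/svg" width="235.520mm" height="164.601mm" viewBox="0 0 235.520 164.601">
  <polygon points="226.258,49.587 208.759,51.917 201.135,35.994 213.923,23.823 229.450,32.224" fill="none" stroke="#000000"/>
  <polygon points="87.664,11.281 173.640,11.281 173.640,54.363 87.664,54.363" fill="none" stroke="#000000"/>
  <polygon points="91.149,13.635 113.286,13.635 113.286,56.861 91.149,56.861" fill="none" stroke="#000000"/>
  <polygon points="14.679,79.738 23.870,124.674 220.963,57.438 117.917,62.257" fill="none" stroke="#000000"/>
  <polyline points="142.235,110.849 142.666,114.911 141.429,116.557 138.524,115.787 133.951,112.601 127.710,106.999 119.800,98.982" fill="none" stroke="#000000"/>
</svg>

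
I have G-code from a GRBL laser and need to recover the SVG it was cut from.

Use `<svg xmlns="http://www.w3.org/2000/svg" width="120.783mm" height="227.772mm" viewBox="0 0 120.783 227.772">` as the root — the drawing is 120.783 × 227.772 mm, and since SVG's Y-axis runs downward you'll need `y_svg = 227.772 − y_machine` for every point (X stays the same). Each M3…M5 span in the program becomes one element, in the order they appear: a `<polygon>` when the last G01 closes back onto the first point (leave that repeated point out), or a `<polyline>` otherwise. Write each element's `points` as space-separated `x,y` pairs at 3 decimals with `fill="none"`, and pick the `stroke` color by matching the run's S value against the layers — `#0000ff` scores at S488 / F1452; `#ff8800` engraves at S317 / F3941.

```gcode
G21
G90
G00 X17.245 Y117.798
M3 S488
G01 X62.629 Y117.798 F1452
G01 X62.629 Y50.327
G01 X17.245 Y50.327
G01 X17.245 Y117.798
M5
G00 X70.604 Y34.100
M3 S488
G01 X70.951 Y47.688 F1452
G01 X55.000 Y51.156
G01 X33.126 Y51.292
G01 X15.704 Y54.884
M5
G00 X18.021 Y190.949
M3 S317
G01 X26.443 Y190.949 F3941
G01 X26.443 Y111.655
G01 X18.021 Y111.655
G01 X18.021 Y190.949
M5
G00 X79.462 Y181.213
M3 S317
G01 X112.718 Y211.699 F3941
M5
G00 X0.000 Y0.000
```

Each laser-on run becomes one SVG element. Flip Y back into SVG space with y_svg = 227.772 − y_machine.

Run 1: S488 ⇒ score layer `#0000ff`. The run returns to its start, so emit a `<polygon>` with points (Y-flipped): 17.245,109.974 62.629,109.974 62.629,177.445 17.245,177.445.

Run 2: the run's S488 means `#0000ff` (score). The run is open, so emit a `<polyline>` with points (Y-flipped): 70.604,193.672 70.951,180.084 55.000,176.616 33.126,176.480 15.704,172.888.

Run 3: power S317 maps to stroke `#ff8800` (engrave). The run returns to its start, so emit a `<polygon>` with points (Y-flipped): 18.021,36.823 26.443,36.823 26.443,116.117 18.021,116.117.

Run 4: S317 ⇒ engrave layer `#ff8800`. The run is open, so emit a `<polyline>` with points (Y-flipped): 79.462,46.559 112.718,16.073.

<svg xmlns="http://www.w3.org/2000/svg" width="120.783mm" height="227.772mm" viewBox="0 0 120.783 227.772">
  <polygon points="17.245,109.974 62.629,109.974 62.629,177.445 17.245,177.445" fill="none" stroke="#0000ff"/>
  <polyline points="70.604,193.672 70.951,180.084 55.000,176.616 33.126,176.480 15.704,172.888" fill="none" stroke="#0000ff"/>
  <polygon points="18.021,36.823 26.443,36.823 26.443,116.117 18.021,116.117" fill="none" stroke="#ff8800"/>
  <polyline points="79.462,46.559 112.718,16.073" fill="none" stroke="#ff8800"/>
</svg>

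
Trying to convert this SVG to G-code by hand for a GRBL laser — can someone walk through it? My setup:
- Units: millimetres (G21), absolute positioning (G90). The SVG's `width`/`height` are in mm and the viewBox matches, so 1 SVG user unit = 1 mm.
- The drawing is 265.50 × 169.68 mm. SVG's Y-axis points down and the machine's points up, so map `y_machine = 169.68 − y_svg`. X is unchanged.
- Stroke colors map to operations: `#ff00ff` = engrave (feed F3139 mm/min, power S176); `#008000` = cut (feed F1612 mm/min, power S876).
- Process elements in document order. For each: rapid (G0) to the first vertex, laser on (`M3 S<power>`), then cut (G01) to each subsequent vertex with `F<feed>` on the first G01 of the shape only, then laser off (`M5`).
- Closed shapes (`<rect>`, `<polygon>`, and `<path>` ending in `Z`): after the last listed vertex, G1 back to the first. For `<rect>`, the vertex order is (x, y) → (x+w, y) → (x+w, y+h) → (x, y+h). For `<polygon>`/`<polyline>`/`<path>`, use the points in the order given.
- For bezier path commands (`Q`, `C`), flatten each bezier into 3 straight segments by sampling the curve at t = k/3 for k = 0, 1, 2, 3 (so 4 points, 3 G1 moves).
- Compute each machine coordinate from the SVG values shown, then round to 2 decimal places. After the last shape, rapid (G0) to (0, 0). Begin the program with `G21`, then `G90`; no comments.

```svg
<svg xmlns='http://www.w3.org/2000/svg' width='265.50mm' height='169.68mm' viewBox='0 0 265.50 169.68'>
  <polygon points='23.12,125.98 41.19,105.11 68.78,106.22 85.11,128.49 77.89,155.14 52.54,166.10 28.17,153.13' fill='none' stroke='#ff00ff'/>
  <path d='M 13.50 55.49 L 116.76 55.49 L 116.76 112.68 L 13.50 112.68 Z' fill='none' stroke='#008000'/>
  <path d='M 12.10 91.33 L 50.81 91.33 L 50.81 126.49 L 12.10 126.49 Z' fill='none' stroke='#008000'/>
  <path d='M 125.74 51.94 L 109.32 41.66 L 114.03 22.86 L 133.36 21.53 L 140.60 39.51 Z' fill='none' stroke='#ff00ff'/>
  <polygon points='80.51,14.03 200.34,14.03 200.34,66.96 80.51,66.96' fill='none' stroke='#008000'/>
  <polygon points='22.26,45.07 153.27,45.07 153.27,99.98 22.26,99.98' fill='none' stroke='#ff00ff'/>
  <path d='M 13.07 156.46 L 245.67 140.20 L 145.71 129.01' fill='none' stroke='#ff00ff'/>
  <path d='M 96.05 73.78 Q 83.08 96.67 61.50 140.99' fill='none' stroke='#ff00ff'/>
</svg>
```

1 u = 1 mm; y_m = 169.68 − y.

[1] `<polygon>` regular polygon, #ff00ff→engrave S176 F3139: (23.12,43.70) → (41.19,64.57) → (68.78,63.46) → (85.11,41.19) → (77.89,14.54) → (52.54,3.58) → (28.17,16.55) → (23.12,43.70) (closed)

[2] `<path>` rectangle, #008000→cut S876 F1612: (13.50,114.19) → (116.76,114.19) → (116.76,57.00) → (13.50,57.00) → (13.50,114.19) (closed)

[3] `<path>` rectangle, #008000→cut S876 F1612: (12.10,78.35) → (50.81,78.35) → (50.81,43.19) → (12.10,43.19) → (12.10,78.35) (closed)

[4] `<path>` regular polygon, #ff00ff→engrave S176 F3139: (125.74,117.74) → (109.32,128.02) → (114.03,146.82) → (133.36,148.15) → (140.60,130.17) → (125.74,117.74) (closed)

[5] `<polygon>` rectangle, #008000→cut S876 F1612: (80.51,155.65) → (200.34,155.65) → (200.34,102.72) → (80.51,102.72) → (80.51,155.65) (closed)

[6] `<polygon>` rectangle, #ff00ff→engrave S176 F3139: (22.26,124.61) → (153.27,124.61) → (153.27,69.70) → (22.26,69.70) → (22.26,124.61) (closed)

[7] `<path>` open polyline, #ff00ff→engrave S176 F3139: (13.07,13.22) → (245.67,29.48) → (145.71,40.67)

[8] `<path>` quadratic bezier, #ff00ff→engrave S176 F3139: (96.05,95.90) → (86.45,78.26) → (74.93,55.86) → (61.50,28.69)

G21
G90
G0 X23.12 Y43.70
M3 S176
G01 X41.19 Y64.57 F3139
G01 X68.78 Y63.46
G01 X85.11 Y41.19
G01 X77.89 Y14.54
G01 X52.54 Y3.58
G01 X28.17 Y16.55
G01 X23.12 Y43.70
M5
G0 X13.50 Y114.19
M3 S876
G01 X116.76 Y114.19 F1612
G01 X116.76 Y57.00
G01 X13.50 Y57.00
G01 X13.50 Y114.19
M5
G0 X12.10 Y78.35
M3 S876
G01 X50.81 Y78.35 F1612
G01 X50.81 Y43.19
G01 X12.10 Y43.19
G01 X12.10 Y78.35
M5
G0 X125.74 Y117.74
M3 S176
G01 X109.32 Y128.02 F3139
G01 X114.03 Y146.82
G01 X133.36 Y148.15
G01 X140.60 Y130.17
G01 X125.74 Y117.74
M5
G0 X80.51 Y155.65
M3 S876
G01 X200.34 Y155.65 F1612
G01 X200.34 Y102.72
G01 X80.51 Y102.72
G01 X80.51 Y155.65
M5
G0 X22.26 Y124.61
M3 S176
G01 X153.27 Y124.61 F3139
G01 X153.27 Y69.70
G01 X22.26 Y69.70
G01 X22.26 Y124.61
M5
G0 X13.07 Y13.22
M3 S176
G01 X245.67 Y29.48 F3139
G01 X145.71 Y40.67
M5
G0 X96.05 Y95.90
M3 S176
G01 X86.45 Y78.26 F3139
G01 X74.93 Y55.86
G01 X61.50 Y28.69
M5
G0 X0.00 Y0.00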